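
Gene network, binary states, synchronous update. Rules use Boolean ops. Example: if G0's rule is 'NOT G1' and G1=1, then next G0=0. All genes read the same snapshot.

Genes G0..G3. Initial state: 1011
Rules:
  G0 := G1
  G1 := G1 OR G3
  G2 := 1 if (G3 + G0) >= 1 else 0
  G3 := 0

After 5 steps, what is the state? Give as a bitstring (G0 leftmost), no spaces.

Step 1: G0=G1=0 G1=G1|G3=0|1=1 G2=(1+1>=1)=1 G3=0(const) -> 0110
Step 2: G0=G1=1 G1=G1|G3=1|0=1 G2=(0+0>=1)=0 G3=0(const) -> 1100
Step 3: G0=G1=1 G1=G1|G3=1|0=1 G2=(0+1>=1)=1 G3=0(const) -> 1110
Step 4: G0=G1=1 G1=G1|G3=1|0=1 G2=(0+1>=1)=1 G3=0(const) -> 1110
Step 5: G0=G1=1 G1=G1|G3=1|0=1 G2=(0+1>=1)=1 G3=0(const) -> 1110

1110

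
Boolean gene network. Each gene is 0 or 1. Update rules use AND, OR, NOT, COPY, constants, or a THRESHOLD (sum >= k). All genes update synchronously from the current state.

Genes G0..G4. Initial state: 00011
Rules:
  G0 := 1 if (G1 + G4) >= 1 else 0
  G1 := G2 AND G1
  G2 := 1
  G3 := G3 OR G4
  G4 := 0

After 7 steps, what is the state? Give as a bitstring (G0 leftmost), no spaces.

Step 1: G0=(0+1>=1)=1 G1=G2&G1=0&0=0 G2=1(const) G3=G3|G4=1|1=1 G4=0(const) -> 10110
Step 2: G0=(0+0>=1)=0 G1=G2&G1=1&0=0 G2=1(const) G3=G3|G4=1|0=1 G4=0(const) -> 00110
Step 3: G0=(0+0>=1)=0 G1=G2&G1=1&0=0 G2=1(const) G3=G3|G4=1|0=1 G4=0(const) -> 00110
Step 4: G0=(0+0>=1)=0 G1=G2&G1=1&0=0 G2=1(const) G3=G3|G4=1|0=1 G4=0(const) -> 00110
Step 5: G0=(0+0>=1)=0 G1=G2&G1=1&0=0 G2=1(const) G3=G3|G4=1|0=1 G4=0(const) -> 00110
Step 6: G0=(0+0>=1)=0 G1=G2&G1=1&0=0 G2=1(const) G3=G3|G4=1|0=1 G4=0(const) -> 00110
Step 7: G0=(0+0>=1)=0 G1=G2&G1=1&0=0 G2=1(const) G3=G3|G4=1|0=1 G4=0(const) -> 00110

00110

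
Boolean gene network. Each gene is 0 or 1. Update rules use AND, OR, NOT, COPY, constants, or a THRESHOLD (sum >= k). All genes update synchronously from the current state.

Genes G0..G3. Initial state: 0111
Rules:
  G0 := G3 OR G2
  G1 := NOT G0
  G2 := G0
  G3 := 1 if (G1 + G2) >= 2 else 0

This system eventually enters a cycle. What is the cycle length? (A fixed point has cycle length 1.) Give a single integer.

Answer: 1

Derivation:
Step 0: 0111
Step 1: G0=G3|G2=1|1=1 G1=NOT G0=NOT 0=1 G2=G0=0 G3=(1+1>=2)=1 -> 1101
Step 2: G0=G3|G2=1|0=1 G1=NOT G0=NOT 1=0 G2=G0=1 G3=(1+0>=2)=0 -> 1010
Step 3: G0=G3|G2=0|1=1 G1=NOT G0=NOT 1=0 G2=G0=1 G3=(0+1>=2)=0 -> 1010
State from step 3 equals state from step 2 -> cycle length 1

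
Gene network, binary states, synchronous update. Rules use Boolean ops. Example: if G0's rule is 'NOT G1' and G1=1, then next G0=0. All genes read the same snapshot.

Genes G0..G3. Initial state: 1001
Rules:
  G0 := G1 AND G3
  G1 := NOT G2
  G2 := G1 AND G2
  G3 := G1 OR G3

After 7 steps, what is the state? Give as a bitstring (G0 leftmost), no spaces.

Step 1: G0=G1&G3=0&1=0 G1=NOT G2=NOT 0=1 G2=G1&G2=0&0=0 G3=G1|G3=0|1=1 -> 0101
Step 2: G0=G1&G3=1&1=1 G1=NOT G2=NOT 0=1 G2=G1&G2=1&0=0 G3=G1|G3=1|1=1 -> 1101
Step 3: G0=G1&G3=1&1=1 G1=NOT G2=NOT 0=1 G2=G1&G2=1&0=0 G3=G1|G3=1|1=1 -> 1101
Step 4: G0=G1&G3=1&1=1 G1=NOT G2=NOT 0=1 G2=G1&G2=1&0=0 G3=G1|G3=1|1=1 -> 1101
Step 5: G0=G1&G3=1&1=1 G1=NOT G2=NOT 0=1 G2=G1&G2=1&0=0 G3=G1|G3=1|1=1 -> 1101
Step 6: G0=G1&G3=1&1=1 G1=NOT G2=NOT 0=1 G2=G1&G2=1&0=0 G3=G1|G3=1|1=1 -> 1101
Step 7: G0=G1&G3=1&1=1 G1=NOT G2=NOT 0=1 G2=G1&G2=1&0=0 G3=G1|G3=1|1=1 -> 1101

1101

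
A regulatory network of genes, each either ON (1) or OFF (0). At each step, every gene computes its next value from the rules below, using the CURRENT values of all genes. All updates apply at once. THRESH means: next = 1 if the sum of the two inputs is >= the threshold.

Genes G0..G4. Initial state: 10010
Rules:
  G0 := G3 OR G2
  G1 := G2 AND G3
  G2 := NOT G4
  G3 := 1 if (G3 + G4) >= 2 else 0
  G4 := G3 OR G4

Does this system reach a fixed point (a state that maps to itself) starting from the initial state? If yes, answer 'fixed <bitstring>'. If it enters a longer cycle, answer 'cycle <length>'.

Answer: fixed 00001

Derivation:
Step 0: 10010
Step 1: G0=G3|G2=1|0=1 G1=G2&G3=0&1=0 G2=NOT G4=NOT 0=1 G3=(1+0>=2)=0 G4=G3|G4=1|0=1 -> 10101
Step 2: G0=G3|G2=0|1=1 G1=G2&G3=1&0=0 G2=NOT G4=NOT 1=0 G3=(0+1>=2)=0 G4=G3|G4=0|1=1 -> 10001
Step 3: G0=G3|G2=0|0=0 G1=G2&G3=0&0=0 G2=NOT G4=NOT 1=0 G3=(0+1>=2)=0 G4=G3|G4=0|1=1 -> 00001
Step 4: G0=G3|G2=0|0=0 G1=G2&G3=0&0=0 G2=NOT G4=NOT 1=0 G3=(0+1>=2)=0 G4=G3|G4=0|1=1 -> 00001
Fixed point reached at step 3: 00001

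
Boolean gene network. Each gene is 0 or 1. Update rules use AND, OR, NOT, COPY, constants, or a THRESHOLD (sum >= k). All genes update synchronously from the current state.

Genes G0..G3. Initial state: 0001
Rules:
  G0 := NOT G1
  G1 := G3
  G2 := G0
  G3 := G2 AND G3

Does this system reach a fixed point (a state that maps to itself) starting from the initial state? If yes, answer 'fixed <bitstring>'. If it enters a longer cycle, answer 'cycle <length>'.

Answer: fixed 1010

Derivation:
Step 0: 0001
Step 1: G0=NOT G1=NOT 0=1 G1=G3=1 G2=G0=0 G3=G2&G3=0&1=0 -> 1100
Step 2: G0=NOT G1=NOT 1=0 G1=G3=0 G2=G0=1 G3=G2&G3=0&0=0 -> 0010
Step 3: G0=NOT G1=NOT 0=1 G1=G3=0 G2=G0=0 G3=G2&G3=1&0=0 -> 1000
Step 4: G0=NOT G1=NOT 0=1 G1=G3=0 G2=G0=1 G3=G2&G3=0&0=0 -> 1010
Step 5: G0=NOT G1=NOT 0=1 G1=G3=0 G2=G0=1 G3=G2&G3=1&0=0 -> 1010
Fixed point reached at step 4: 1010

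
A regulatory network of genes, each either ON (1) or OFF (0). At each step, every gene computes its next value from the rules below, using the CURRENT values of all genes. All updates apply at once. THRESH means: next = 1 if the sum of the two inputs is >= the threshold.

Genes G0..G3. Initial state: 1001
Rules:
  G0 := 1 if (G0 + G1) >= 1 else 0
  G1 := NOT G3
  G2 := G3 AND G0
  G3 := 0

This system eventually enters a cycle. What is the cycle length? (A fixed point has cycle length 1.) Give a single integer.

Answer: 1

Derivation:
Step 0: 1001
Step 1: G0=(1+0>=1)=1 G1=NOT G3=NOT 1=0 G2=G3&G0=1&1=1 G3=0(const) -> 1010
Step 2: G0=(1+0>=1)=1 G1=NOT G3=NOT 0=1 G2=G3&G0=0&1=0 G3=0(const) -> 1100
Step 3: G0=(1+1>=1)=1 G1=NOT G3=NOT 0=1 G2=G3&G0=0&1=0 G3=0(const) -> 1100
State from step 3 equals state from step 2 -> cycle length 1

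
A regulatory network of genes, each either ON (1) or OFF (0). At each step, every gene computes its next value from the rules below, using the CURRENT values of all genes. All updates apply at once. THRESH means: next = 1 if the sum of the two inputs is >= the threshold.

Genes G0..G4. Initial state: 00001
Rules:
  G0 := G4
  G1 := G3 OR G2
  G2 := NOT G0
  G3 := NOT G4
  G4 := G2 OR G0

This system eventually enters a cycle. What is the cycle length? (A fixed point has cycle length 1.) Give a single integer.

Step 0: 00001
Step 1: G0=G4=1 G1=G3|G2=0|0=0 G2=NOT G0=NOT 0=1 G3=NOT G4=NOT 1=0 G4=G2|G0=0|0=0 -> 10100
Step 2: G0=G4=0 G1=G3|G2=0|1=1 G2=NOT G0=NOT 1=0 G3=NOT G4=NOT 0=1 G4=G2|G0=1|1=1 -> 01011
Step 3: G0=G4=1 G1=G3|G2=1|0=1 G2=NOT G0=NOT 0=1 G3=NOT G4=NOT 1=0 G4=G2|G0=0|0=0 -> 11100
Step 4: G0=G4=0 G1=G3|G2=0|1=1 G2=NOT G0=NOT 1=0 G3=NOT G4=NOT 0=1 G4=G2|G0=1|1=1 -> 01011
State from step 4 equals state from step 2 -> cycle length 2

Answer: 2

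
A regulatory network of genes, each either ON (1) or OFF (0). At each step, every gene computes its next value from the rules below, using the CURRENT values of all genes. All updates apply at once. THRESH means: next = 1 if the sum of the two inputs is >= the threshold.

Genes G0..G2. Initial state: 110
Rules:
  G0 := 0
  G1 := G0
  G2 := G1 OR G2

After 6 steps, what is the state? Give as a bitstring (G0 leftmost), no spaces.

Step 1: G0=0(const) G1=G0=1 G2=G1|G2=1|0=1 -> 011
Step 2: G0=0(const) G1=G0=0 G2=G1|G2=1|1=1 -> 001
Step 3: G0=0(const) G1=G0=0 G2=G1|G2=0|1=1 -> 001
Step 4: G0=0(const) G1=G0=0 G2=G1|G2=0|1=1 -> 001
Step 5: G0=0(const) G1=G0=0 G2=G1|G2=0|1=1 -> 001
Step 6: G0=0(const) G1=G0=0 G2=G1|G2=0|1=1 -> 001

001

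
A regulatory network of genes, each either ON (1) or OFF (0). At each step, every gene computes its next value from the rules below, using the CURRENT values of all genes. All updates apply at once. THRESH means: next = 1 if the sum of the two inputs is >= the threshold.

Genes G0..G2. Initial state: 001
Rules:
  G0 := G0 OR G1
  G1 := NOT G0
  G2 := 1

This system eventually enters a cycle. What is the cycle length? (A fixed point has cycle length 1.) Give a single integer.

Step 0: 001
Step 1: G0=G0|G1=0|0=0 G1=NOT G0=NOT 0=1 G2=1(const) -> 011
Step 2: G0=G0|G1=0|1=1 G1=NOT G0=NOT 0=1 G2=1(const) -> 111
Step 3: G0=G0|G1=1|1=1 G1=NOT G0=NOT 1=0 G2=1(const) -> 101
Step 4: G0=G0|G1=1|0=1 G1=NOT G0=NOT 1=0 G2=1(const) -> 101
State from step 4 equals state from step 3 -> cycle length 1

Answer: 1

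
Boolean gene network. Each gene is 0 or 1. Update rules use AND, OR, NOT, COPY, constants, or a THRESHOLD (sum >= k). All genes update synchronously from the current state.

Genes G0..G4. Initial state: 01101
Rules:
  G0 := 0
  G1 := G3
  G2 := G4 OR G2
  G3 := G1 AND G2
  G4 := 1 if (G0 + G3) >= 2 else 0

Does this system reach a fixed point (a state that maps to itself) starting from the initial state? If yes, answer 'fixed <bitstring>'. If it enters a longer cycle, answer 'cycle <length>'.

Step 0: 01101
Step 1: G0=0(const) G1=G3=0 G2=G4|G2=1|1=1 G3=G1&G2=1&1=1 G4=(0+0>=2)=0 -> 00110
Step 2: G0=0(const) G1=G3=1 G2=G4|G2=0|1=1 G3=G1&G2=0&1=0 G4=(0+1>=2)=0 -> 01100
Step 3: G0=0(const) G1=G3=0 G2=G4|G2=0|1=1 G3=G1&G2=1&1=1 G4=(0+0>=2)=0 -> 00110
Cycle of length 2 starting at step 1 -> no fixed point

Answer: cycle 2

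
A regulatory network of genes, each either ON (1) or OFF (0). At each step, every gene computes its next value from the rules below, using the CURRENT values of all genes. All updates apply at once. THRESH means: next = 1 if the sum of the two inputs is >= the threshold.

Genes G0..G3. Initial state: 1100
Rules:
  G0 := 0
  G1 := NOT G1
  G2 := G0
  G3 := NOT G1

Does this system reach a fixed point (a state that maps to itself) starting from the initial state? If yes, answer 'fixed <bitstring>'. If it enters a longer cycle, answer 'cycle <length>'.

Answer: cycle 2

Derivation:
Step 0: 1100
Step 1: G0=0(const) G1=NOT G1=NOT 1=0 G2=G0=1 G3=NOT G1=NOT 1=0 -> 0010
Step 2: G0=0(const) G1=NOT G1=NOT 0=1 G2=G0=0 G3=NOT G1=NOT 0=1 -> 0101
Step 3: G0=0(const) G1=NOT G1=NOT 1=0 G2=G0=0 G3=NOT G1=NOT 1=0 -> 0000
Step 4: G0=0(const) G1=NOT G1=NOT 0=1 G2=G0=0 G3=NOT G1=NOT 0=1 -> 0101
Cycle of length 2 starting at step 2 -> no fixed point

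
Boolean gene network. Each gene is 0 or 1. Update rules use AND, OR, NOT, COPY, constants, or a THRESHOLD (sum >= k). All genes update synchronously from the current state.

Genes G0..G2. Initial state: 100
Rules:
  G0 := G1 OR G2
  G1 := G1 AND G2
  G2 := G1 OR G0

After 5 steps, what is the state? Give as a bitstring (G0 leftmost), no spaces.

Step 1: G0=G1|G2=0|0=0 G1=G1&G2=0&0=0 G2=G1|G0=0|1=1 -> 001
Step 2: G0=G1|G2=0|1=1 G1=G1&G2=0&1=0 G2=G1|G0=0|0=0 -> 100
Step 3: G0=G1|G2=0|0=0 G1=G1&G2=0&0=0 G2=G1|G0=0|1=1 -> 001
Step 4: G0=G1|G2=0|1=1 G1=G1&G2=0&1=0 G2=G1|G0=0|0=0 -> 100
Step 5: G0=G1|G2=0|0=0 G1=G1&G2=0&0=0 G2=G1|G0=0|1=1 -> 001

001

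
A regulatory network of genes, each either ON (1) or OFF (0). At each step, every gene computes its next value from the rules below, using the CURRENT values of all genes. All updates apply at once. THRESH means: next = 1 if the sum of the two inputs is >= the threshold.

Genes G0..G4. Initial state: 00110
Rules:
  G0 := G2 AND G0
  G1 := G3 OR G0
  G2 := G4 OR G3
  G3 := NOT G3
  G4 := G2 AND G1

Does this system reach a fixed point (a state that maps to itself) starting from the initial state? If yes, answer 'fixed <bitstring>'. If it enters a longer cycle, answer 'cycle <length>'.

Answer: cycle 2

Derivation:
Step 0: 00110
Step 1: G0=G2&G0=1&0=0 G1=G3|G0=1|0=1 G2=G4|G3=0|1=1 G3=NOT G3=NOT 1=0 G4=G2&G1=1&0=0 -> 01100
Step 2: G0=G2&G0=1&0=0 G1=G3|G0=0|0=0 G2=G4|G3=0|0=0 G3=NOT G3=NOT 0=1 G4=G2&G1=1&1=1 -> 00011
Step 3: G0=G2&G0=0&0=0 G1=G3|G0=1|0=1 G2=G4|G3=1|1=1 G3=NOT G3=NOT 1=0 G4=G2&G1=0&0=0 -> 01100
Cycle of length 2 starting at step 1 -> no fixed point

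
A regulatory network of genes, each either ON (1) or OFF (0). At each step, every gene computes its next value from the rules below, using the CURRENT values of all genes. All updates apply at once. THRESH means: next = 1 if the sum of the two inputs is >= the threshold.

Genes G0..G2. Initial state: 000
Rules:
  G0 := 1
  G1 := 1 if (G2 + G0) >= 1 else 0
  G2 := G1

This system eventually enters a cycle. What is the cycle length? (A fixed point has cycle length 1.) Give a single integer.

Answer: 1

Derivation:
Step 0: 000
Step 1: G0=1(const) G1=(0+0>=1)=0 G2=G1=0 -> 100
Step 2: G0=1(const) G1=(0+1>=1)=1 G2=G1=0 -> 110
Step 3: G0=1(const) G1=(0+1>=1)=1 G2=G1=1 -> 111
Step 4: G0=1(const) G1=(1+1>=1)=1 G2=G1=1 -> 111
State from step 4 equals state from step 3 -> cycle length 1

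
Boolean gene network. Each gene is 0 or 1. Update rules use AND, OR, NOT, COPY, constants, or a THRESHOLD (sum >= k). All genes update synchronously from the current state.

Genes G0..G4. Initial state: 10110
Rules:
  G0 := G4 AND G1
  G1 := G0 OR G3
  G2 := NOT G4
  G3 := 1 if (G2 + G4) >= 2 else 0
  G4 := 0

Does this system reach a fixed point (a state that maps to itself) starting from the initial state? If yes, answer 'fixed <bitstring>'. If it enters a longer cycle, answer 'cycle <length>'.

Answer: fixed 00100

Derivation:
Step 0: 10110
Step 1: G0=G4&G1=0&0=0 G1=G0|G3=1|1=1 G2=NOT G4=NOT 0=1 G3=(1+0>=2)=0 G4=0(const) -> 01100
Step 2: G0=G4&G1=0&1=0 G1=G0|G3=0|0=0 G2=NOT G4=NOT 0=1 G3=(1+0>=2)=0 G4=0(const) -> 00100
Step 3: G0=G4&G1=0&0=0 G1=G0|G3=0|0=0 G2=NOT G4=NOT 0=1 G3=(1+0>=2)=0 G4=0(const) -> 00100
Fixed point reached at step 2: 00100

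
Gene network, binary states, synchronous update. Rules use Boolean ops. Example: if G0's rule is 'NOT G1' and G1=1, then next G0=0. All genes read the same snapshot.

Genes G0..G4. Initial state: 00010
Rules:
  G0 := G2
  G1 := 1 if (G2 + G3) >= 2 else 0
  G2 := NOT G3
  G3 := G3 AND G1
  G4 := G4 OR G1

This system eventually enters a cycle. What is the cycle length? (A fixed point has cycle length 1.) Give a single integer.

Answer: 1

Derivation:
Step 0: 00010
Step 1: G0=G2=0 G1=(0+1>=2)=0 G2=NOT G3=NOT 1=0 G3=G3&G1=1&0=0 G4=G4|G1=0|0=0 -> 00000
Step 2: G0=G2=0 G1=(0+0>=2)=0 G2=NOT G3=NOT 0=1 G3=G3&G1=0&0=0 G4=G4|G1=0|0=0 -> 00100
Step 3: G0=G2=1 G1=(1+0>=2)=0 G2=NOT G3=NOT 0=1 G3=G3&G1=0&0=0 G4=G4|G1=0|0=0 -> 10100
Step 4: G0=G2=1 G1=(1+0>=2)=0 G2=NOT G3=NOT 0=1 G3=G3&G1=0&0=0 G4=G4|G1=0|0=0 -> 10100
State from step 4 equals state from step 3 -> cycle length 1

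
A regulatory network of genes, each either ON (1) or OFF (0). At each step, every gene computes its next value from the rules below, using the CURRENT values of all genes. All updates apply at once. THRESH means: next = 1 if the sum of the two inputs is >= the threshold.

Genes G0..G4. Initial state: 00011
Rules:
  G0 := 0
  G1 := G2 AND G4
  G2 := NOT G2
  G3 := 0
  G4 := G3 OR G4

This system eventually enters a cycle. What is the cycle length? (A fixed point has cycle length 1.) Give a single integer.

Step 0: 00011
Step 1: G0=0(const) G1=G2&G4=0&1=0 G2=NOT G2=NOT 0=1 G3=0(const) G4=G3|G4=1|1=1 -> 00101
Step 2: G0=0(const) G1=G2&G4=1&1=1 G2=NOT G2=NOT 1=0 G3=0(const) G4=G3|G4=0|1=1 -> 01001
Step 3: G0=0(const) G1=G2&G4=0&1=0 G2=NOT G2=NOT 0=1 G3=0(const) G4=G3|G4=0|1=1 -> 00101
State from step 3 equals state from step 1 -> cycle length 2

Answer: 2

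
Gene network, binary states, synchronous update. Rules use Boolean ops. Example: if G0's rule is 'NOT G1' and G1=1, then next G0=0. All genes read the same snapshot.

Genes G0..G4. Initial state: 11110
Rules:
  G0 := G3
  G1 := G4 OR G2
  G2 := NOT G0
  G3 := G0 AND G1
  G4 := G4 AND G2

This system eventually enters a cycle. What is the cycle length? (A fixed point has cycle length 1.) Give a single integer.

Step 0: 11110
Step 1: G0=G3=1 G1=G4|G2=0|1=1 G2=NOT G0=NOT 1=0 G3=G0&G1=1&1=1 G4=G4&G2=0&1=0 -> 11010
Step 2: G0=G3=1 G1=G4|G2=0|0=0 G2=NOT G0=NOT 1=0 G3=G0&G1=1&1=1 G4=G4&G2=0&0=0 -> 10010
Step 3: G0=G3=1 G1=G4|G2=0|0=0 G2=NOT G0=NOT 1=0 G3=G0&G1=1&0=0 G4=G4&G2=0&0=0 -> 10000
Step 4: G0=G3=0 G1=G4|G2=0|0=0 G2=NOT G0=NOT 1=0 G3=G0&G1=1&0=0 G4=G4&G2=0&0=0 -> 00000
Step 5: G0=G3=0 G1=G4|G2=0|0=0 G2=NOT G0=NOT 0=1 G3=G0&G1=0&0=0 G4=G4&G2=0&0=0 -> 00100
Step 6: G0=G3=0 G1=G4|G2=0|1=1 G2=NOT G0=NOT 0=1 G3=G0&G1=0&0=0 G4=G4&G2=0&1=0 -> 01100
Step 7: G0=G3=0 G1=G4|G2=0|1=1 G2=NOT G0=NOT 0=1 G3=G0&G1=0&1=0 G4=G4&G2=0&1=0 -> 01100
State from step 7 equals state from step 6 -> cycle length 1

Answer: 1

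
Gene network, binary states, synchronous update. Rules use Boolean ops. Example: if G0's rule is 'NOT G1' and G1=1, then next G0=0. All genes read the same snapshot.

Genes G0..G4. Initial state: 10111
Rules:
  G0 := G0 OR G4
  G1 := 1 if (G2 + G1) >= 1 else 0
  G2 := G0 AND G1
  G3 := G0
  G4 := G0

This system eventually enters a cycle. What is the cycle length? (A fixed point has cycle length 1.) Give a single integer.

Answer: 1

Derivation:
Step 0: 10111
Step 1: G0=G0|G4=1|1=1 G1=(1+0>=1)=1 G2=G0&G1=1&0=0 G3=G0=1 G4=G0=1 -> 11011
Step 2: G0=G0|G4=1|1=1 G1=(0+1>=1)=1 G2=G0&G1=1&1=1 G3=G0=1 G4=G0=1 -> 11111
Step 3: G0=G0|G4=1|1=1 G1=(1+1>=1)=1 G2=G0&G1=1&1=1 G3=G0=1 G4=G0=1 -> 11111
State from step 3 equals state from step 2 -> cycle length 1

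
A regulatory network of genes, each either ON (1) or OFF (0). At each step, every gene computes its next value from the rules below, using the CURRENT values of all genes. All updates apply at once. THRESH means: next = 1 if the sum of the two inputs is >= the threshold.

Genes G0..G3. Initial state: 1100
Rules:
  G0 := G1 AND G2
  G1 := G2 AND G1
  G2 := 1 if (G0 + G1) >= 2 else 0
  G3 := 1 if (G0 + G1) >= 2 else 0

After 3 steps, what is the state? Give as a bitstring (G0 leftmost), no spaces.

Step 1: G0=G1&G2=1&0=0 G1=G2&G1=0&1=0 G2=(1+1>=2)=1 G3=(1+1>=2)=1 -> 0011
Step 2: G0=G1&G2=0&1=0 G1=G2&G1=1&0=0 G2=(0+0>=2)=0 G3=(0+0>=2)=0 -> 0000
Step 3: G0=G1&G2=0&0=0 G1=G2&G1=0&0=0 G2=(0+0>=2)=0 G3=(0+0>=2)=0 -> 0000

0000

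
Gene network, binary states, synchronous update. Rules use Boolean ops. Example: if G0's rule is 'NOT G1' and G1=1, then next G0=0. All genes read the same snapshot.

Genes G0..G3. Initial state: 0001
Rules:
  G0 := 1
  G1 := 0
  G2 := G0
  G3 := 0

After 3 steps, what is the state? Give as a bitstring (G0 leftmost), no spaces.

Step 1: G0=1(const) G1=0(const) G2=G0=0 G3=0(const) -> 1000
Step 2: G0=1(const) G1=0(const) G2=G0=1 G3=0(const) -> 1010
Step 3: G0=1(const) G1=0(const) G2=G0=1 G3=0(const) -> 1010

1010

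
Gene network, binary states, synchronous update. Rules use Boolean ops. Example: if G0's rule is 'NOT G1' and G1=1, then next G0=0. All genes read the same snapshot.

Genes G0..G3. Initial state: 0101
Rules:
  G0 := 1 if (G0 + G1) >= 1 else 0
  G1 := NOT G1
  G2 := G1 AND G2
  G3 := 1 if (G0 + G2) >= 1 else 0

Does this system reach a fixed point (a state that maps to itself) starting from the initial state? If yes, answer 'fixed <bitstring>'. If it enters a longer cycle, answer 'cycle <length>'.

Answer: cycle 2

Derivation:
Step 0: 0101
Step 1: G0=(0+1>=1)=1 G1=NOT G1=NOT 1=0 G2=G1&G2=1&0=0 G3=(0+0>=1)=0 -> 1000
Step 2: G0=(1+0>=1)=1 G1=NOT G1=NOT 0=1 G2=G1&G2=0&0=0 G3=(1+0>=1)=1 -> 1101
Step 3: G0=(1+1>=1)=1 G1=NOT G1=NOT 1=0 G2=G1&G2=1&0=0 G3=(1+0>=1)=1 -> 1001
Step 4: G0=(1+0>=1)=1 G1=NOT G1=NOT 0=1 G2=G1&G2=0&0=0 G3=(1+0>=1)=1 -> 1101
Cycle of length 2 starting at step 2 -> no fixed point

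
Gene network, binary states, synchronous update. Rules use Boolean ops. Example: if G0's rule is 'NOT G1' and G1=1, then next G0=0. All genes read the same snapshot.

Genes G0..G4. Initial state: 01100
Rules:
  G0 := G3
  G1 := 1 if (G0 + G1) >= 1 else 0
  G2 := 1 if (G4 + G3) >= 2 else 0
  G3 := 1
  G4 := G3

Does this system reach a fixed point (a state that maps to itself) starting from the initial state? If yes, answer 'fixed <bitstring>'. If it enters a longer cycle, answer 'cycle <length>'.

Step 0: 01100
Step 1: G0=G3=0 G1=(0+1>=1)=1 G2=(0+0>=2)=0 G3=1(const) G4=G3=0 -> 01010
Step 2: G0=G3=1 G1=(0+1>=1)=1 G2=(0+1>=2)=0 G3=1(const) G4=G3=1 -> 11011
Step 3: G0=G3=1 G1=(1+1>=1)=1 G2=(1+1>=2)=1 G3=1(const) G4=G3=1 -> 11111
Step 4: G0=G3=1 G1=(1+1>=1)=1 G2=(1+1>=2)=1 G3=1(const) G4=G3=1 -> 11111
Fixed point reached at step 3: 11111

Answer: fixed 11111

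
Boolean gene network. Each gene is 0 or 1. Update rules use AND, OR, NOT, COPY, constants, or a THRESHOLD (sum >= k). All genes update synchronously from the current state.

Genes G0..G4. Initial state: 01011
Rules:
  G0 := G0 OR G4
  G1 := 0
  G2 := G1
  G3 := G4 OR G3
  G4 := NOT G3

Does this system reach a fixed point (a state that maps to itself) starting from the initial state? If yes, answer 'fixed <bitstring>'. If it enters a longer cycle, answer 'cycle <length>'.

Answer: fixed 10010

Derivation:
Step 0: 01011
Step 1: G0=G0|G4=0|1=1 G1=0(const) G2=G1=1 G3=G4|G3=1|1=1 G4=NOT G3=NOT 1=0 -> 10110
Step 2: G0=G0|G4=1|0=1 G1=0(const) G2=G1=0 G3=G4|G3=0|1=1 G4=NOT G3=NOT 1=0 -> 10010
Step 3: G0=G0|G4=1|0=1 G1=0(const) G2=G1=0 G3=G4|G3=0|1=1 G4=NOT G3=NOT 1=0 -> 10010
Fixed point reached at step 2: 10010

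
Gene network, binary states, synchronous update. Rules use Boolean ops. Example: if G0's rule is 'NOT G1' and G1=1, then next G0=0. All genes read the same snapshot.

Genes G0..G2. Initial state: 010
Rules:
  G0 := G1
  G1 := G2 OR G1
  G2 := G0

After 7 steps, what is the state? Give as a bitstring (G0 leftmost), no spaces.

Step 1: G0=G1=1 G1=G2|G1=0|1=1 G2=G0=0 -> 110
Step 2: G0=G1=1 G1=G2|G1=0|1=1 G2=G0=1 -> 111
Step 3: G0=G1=1 G1=G2|G1=1|1=1 G2=G0=1 -> 111
Step 4: G0=G1=1 G1=G2|G1=1|1=1 G2=G0=1 -> 111
Step 5: G0=G1=1 G1=G2|G1=1|1=1 G2=G0=1 -> 111
Step 6: G0=G1=1 G1=G2|G1=1|1=1 G2=G0=1 -> 111
Step 7: G0=G1=1 G1=G2|G1=1|1=1 G2=G0=1 -> 111

111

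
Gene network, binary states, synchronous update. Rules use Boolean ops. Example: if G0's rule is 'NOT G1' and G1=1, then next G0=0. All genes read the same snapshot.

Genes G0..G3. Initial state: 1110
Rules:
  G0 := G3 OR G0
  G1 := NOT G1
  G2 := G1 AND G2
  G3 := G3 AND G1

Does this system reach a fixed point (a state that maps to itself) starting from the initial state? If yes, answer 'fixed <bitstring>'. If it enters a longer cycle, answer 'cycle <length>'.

Answer: cycle 2

Derivation:
Step 0: 1110
Step 1: G0=G3|G0=0|1=1 G1=NOT G1=NOT 1=0 G2=G1&G2=1&1=1 G3=G3&G1=0&1=0 -> 1010
Step 2: G0=G3|G0=0|1=1 G1=NOT G1=NOT 0=1 G2=G1&G2=0&1=0 G3=G3&G1=0&0=0 -> 1100
Step 3: G0=G3|G0=0|1=1 G1=NOT G1=NOT 1=0 G2=G1&G2=1&0=0 G3=G3&G1=0&1=0 -> 1000
Step 4: G0=G3|G0=0|1=1 G1=NOT G1=NOT 0=1 G2=G1&G2=0&0=0 G3=G3&G1=0&0=0 -> 1100
Cycle of length 2 starting at step 2 -> no fixed point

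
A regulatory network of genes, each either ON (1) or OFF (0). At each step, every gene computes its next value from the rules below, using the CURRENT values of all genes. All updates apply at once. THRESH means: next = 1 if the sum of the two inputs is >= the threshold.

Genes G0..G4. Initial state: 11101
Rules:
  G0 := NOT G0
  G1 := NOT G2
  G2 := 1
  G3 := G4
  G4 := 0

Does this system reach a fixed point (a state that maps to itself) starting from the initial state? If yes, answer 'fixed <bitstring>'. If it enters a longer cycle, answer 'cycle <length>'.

Step 0: 11101
Step 1: G0=NOT G0=NOT 1=0 G1=NOT G2=NOT 1=0 G2=1(const) G3=G4=1 G4=0(const) -> 00110
Step 2: G0=NOT G0=NOT 0=1 G1=NOT G2=NOT 1=0 G2=1(const) G3=G4=0 G4=0(const) -> 10100
Step 3: G0=NOT G0=NOT 1=0 G1=NOT G2=NOT 1=0 G2=1(const) G3=G4=0 G4=0(const) -> 00100
Step 4: G0=NOT G0=NOT 0=1 G1=NOT G2=NOT 1=0 G2=1(const) G3=G4=0 G4=0(const) -> 10100
Cycle of length 2 starting at step 2 -> no fixed point

Answer: cycle 2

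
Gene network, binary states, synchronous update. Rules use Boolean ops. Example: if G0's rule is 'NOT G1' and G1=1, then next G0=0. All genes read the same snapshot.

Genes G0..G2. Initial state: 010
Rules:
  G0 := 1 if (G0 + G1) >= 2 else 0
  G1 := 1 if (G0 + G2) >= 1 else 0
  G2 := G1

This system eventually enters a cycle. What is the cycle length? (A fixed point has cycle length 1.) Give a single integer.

Step 0: 010
Step 1: G0=(0+1>=2)=0 G1=(0+0>=1)=0 G2=G1=1 -> 001
Step 2: G0=(0+0>=2)=0 G1=(0+1>=1)=1 G2=G1=0 -> 010
State from step 2 equals state from step 0 -> cycle length 2

Answer: 2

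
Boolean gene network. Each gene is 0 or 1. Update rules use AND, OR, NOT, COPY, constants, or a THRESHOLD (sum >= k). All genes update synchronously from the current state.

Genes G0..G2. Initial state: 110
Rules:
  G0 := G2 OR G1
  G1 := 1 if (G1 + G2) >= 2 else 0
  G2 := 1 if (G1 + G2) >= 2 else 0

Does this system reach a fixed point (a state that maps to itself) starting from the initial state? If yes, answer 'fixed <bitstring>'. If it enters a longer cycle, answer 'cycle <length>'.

Answer: fixed 000

Derivation:
Step 0: 110
Step 1: G0=G2|G1=0|1=1 G1=(1+0>=2)=0 G2=(1+0>=2)=0 -> 100
Step 2: G0=G2|G1=0|0=0 G1=(0+0>=2)=0 G2=(0+0>=2)=0 -> 000
Step 3: G0=G2|G1=0|0=0 G1=(0+0>=2)=0 G2=(0+0>=2)=0 -> 000
Fixed point reached at step 2: 000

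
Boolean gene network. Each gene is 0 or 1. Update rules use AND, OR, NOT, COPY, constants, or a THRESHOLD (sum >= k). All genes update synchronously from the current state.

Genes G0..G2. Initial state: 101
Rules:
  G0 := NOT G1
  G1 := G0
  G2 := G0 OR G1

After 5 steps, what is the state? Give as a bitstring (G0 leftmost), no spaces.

Step 1: G0=NOT G1=NOT 0=1 G1=G0=1 G2=G0|G1=1|0=1 -> 111
Step 2: G0=NOT G1=NOT 1=0 G1=G0=1 G2=G0|G1=1|1=1 -> 011
Step 3: G0=NOT G1=NOT 1=0 G1=G0=0 G2=G0|G1=0|1=1 -> 001
Step 4: G0=NOT G1=NOT 0=1 G1=G0=0 G2=G0|G1=0|0=0 -> 100
Step 5: G0=NOT G1=NOT 0=1 G1=G0=1 G2=G0|G1=1|0=1 -> 111

111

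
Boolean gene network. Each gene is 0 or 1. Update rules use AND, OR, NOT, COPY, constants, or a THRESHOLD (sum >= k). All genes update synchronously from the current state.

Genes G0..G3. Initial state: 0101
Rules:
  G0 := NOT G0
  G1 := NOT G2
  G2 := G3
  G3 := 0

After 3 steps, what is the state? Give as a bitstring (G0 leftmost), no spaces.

Step 1: G0=NOT G0=NOT 0=1 G1=NOT G2=NOT 0=1 G2=G3=1 G3=0(const) -> 1110
Step 2: G0=NOT G0=NOT 1=0 G1=NOT G2=NOT 1=0 G2=G3=0 G3=0(const) -> 0000
Step 3: G0=NOT G0=NOT 0=1 G1=NOT G2=NOT 0=1 G2=G3=0 G3=0(const) -> 1100

1100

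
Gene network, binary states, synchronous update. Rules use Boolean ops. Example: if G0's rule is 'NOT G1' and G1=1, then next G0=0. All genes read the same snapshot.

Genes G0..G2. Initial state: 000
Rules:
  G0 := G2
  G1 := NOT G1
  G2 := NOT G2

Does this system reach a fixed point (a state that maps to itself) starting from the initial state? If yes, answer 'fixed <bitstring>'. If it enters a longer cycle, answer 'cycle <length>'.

Step 0: 000
Step 1: G0=G2=0 G1=NOT G1=NOT 0=1 G2=NOT G2=NOT 0=1 -> 011
Step 2: G0=G2=1 G1=NOT G1=NOT 1=0 G2=NOT G2=NOT 1=0 -> 100
Step 3: G0=G2=0 G1=NOT G1=NOT 0=1 G2=NOT G2=NOT 0=1 -> 011
Cycle of length 2 starting at step 1 -> no fixed point

Answer: cycle 2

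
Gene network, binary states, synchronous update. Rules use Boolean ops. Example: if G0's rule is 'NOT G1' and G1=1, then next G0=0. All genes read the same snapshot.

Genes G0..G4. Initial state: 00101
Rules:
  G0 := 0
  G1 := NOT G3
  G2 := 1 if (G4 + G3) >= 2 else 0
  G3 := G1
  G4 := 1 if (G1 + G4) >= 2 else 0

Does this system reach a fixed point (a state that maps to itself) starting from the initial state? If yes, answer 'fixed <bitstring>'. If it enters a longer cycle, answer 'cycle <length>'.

Step 0: 00101
Step 1: G0=0(const) G1=NOT G3=NOT 0=1 G2=(1+0>=2)=0 G3=G1=0 G4=(0+1>=2)=0 -> 01000
Step 2: G0=0(const) G1=NOT G3=NOT 0=1 G2=(0+0>=2)=0 G3=G1=1 G4=(1+0>=2)=0 -> 01010
Step 3: G0=0(const) G1=NOT G3=NOT 1=0 G2=(0+1>=2)=0 G3=G1=1 G4=(1+0>=2)=0 -> 00010
Step 4: G0=0(const) G1=NOT G3=NOT 1=0 G2=(0+1>=2)=0 G3=G1=0 G4=(0+0>=2)=0 -> 00000
Step 5: G0=0(const) G1=NOT G3=NOT 0=1 G2=(0+0>=2)=0 G3=G1=0 G4=(0+0>=2)=0 -> 01000
Cycle of length 4 starting at step 1 -> no fixed point

Answer: cycle 4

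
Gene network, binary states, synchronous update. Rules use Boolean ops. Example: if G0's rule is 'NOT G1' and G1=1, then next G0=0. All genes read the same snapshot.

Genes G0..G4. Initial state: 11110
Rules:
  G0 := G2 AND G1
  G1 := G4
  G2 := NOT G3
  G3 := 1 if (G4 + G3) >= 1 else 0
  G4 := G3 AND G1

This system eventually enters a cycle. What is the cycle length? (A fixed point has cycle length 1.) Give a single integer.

Answer: 2

Derivation:
Step 0: 11110
Step 1: G0=G2&G1=1&1=1 G1=G4=0 G2=NOT G3=NOT 1=0 G3=(0+1>=1)=1 G4=G3&G1=1&1=1 -> 10011
Step 2: G0=G2&G1=0&0=0 G1=G4=1 G2=NOT G3=NOT 1=0 G3=(1+1>=1)=1 G4=G3&G1=1&0=0 -> 01010
Step 3: G0=G2&G1=0&1=0 G1=G4=0 G2=NOT G3=NOT 1=0 G3=(0+1>=1)=1 G4=G3&G1=1&1=1 -> 00011
Step 4: G0=G2&G1=0&0=0 G1=G4=1 G2=NOT G3=NOT 1=0 G3=(1+1>=1)=1 G4=G3&G1=1&0=0 -> 01010
State from step 4 equals state from step 2 -> cycle length 2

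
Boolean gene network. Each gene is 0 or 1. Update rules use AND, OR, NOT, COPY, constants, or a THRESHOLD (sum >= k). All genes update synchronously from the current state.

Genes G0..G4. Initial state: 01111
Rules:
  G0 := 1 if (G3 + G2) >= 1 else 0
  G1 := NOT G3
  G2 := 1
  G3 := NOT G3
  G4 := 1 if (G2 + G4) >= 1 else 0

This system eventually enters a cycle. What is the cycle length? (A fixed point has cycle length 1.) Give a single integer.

Step 0: 01111
Step 1: G0=(1+1>=1)=1 G1=NOT G3=NOT 1=0 G2=1(const) G3=NOT G3=NOT 1=0 G4=(1+1>=1)=1 -> 10101
Step 2: G0=(0+1>=1)=1 G1=NOT G3=NOT 0=1 G2=1(const) G3=NOT G3=NOT 0=1 G4=(1+1>=1)=1 -> 11111
Step 3: G0=(1+1>=1)=1 G1=NOT G3=NOT 1=0 G2=1(const) G3=NOT G3=NOT 1=0 G4=(1+1>=1)=1 -> 10101
State from step 3 equals state from step 1 -> cycle length 2

Answer: 2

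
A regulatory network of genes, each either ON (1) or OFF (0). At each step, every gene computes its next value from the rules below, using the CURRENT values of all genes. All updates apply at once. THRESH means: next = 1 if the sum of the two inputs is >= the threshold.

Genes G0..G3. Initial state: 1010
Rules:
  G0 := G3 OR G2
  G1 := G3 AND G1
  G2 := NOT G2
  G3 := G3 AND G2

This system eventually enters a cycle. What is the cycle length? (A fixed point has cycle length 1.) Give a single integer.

Step 0: 1010
Step 1: G0=G3|G2=0|1=1 G1=G3&G1=0&0=0 G2=NOT G2=NOT 1=0 G3=G3&G2=0&1=0 -> 1000
Step 2: G0=G3|G2=0|0=0 G1=G3&G1=0&0=0 G2=NOT G2=NOT 0=1 G3=G3&G2=0&0=0 -> 0010
Step 3: G0=G3|G2=0|1=1 G1=G3&G1=0&0=0 G2=NOT G2=NOT 1=0 G3=G3&G2=0&1=0 -> 1000
State from step 3 equals state from step 1 -> cycle length 2

Answer: 2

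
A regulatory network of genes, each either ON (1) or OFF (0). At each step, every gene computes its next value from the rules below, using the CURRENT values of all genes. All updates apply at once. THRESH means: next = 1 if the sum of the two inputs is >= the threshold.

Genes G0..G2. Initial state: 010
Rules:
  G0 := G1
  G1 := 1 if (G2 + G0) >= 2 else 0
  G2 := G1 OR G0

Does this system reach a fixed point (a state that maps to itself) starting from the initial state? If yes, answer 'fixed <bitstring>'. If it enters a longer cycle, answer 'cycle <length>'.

Step 0: 010
Step 1: G0=G1=1 G1=(0+0>=2)=0 G2=G1|G0=1|0=1 -> 101
Step 2: G0=G1=0 G1=(1+1>=2)=1 G2=G1|G0=0|1=1 -> 011
Step 3: G0=G1=1 G1=(1+0>=2)=0 G2=G1|G0=1|0=1 -> 101
Cycle of length 2 starting at step 1 -> no fixed point

Answer: cycle 2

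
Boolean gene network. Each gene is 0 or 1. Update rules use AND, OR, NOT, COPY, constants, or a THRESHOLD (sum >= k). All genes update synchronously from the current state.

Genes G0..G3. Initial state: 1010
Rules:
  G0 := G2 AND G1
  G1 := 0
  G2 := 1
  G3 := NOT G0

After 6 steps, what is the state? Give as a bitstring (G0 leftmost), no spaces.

Step 1: G0=G2&G1=1&0=0 G1=0(const) G2=1(const) G3=NOT G0=NOT 1=0 -> 0010
Step 2: G0=G2&G1=1&0=0 G1=0(const) G2=1(const) G3=NOT G0=NOT 0=1 -> 0011
Step 3: G0=G2&G1=1&0=0 G1=0(const) G2=1(const) G3=NOT G0=NOT 0=1 -> 0011
Step 4: G0=G2&G1=1&0=0 G1=0(const) G2=1(const) G3=NOT G0=NOT 0=1 -> 0011
Step 5: G0=G2&G1=1&0=0 G1=0(const) G2=1(const) G3=NOT G0=NOT 0=1 -> 0011
Step 6: G0=G2&G1=1&0=0 G1=0(const) G2=1(const) G3=NOT G0=NOT 0=1 -> 0011

0011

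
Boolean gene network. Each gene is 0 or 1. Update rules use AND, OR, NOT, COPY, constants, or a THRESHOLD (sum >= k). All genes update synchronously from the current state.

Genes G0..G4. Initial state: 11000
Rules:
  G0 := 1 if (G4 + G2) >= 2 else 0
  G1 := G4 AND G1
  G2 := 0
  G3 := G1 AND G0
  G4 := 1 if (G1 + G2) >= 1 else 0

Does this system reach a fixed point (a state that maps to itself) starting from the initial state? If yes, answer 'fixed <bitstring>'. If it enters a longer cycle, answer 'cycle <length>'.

Answer: fixed 00000

Derivation:
Step 0: 11000
Step 1: G0=(0+0>=2)=0 G1=G4&G1=0&1=0 G2=0(const) G3=G1&G0=1&1=1 G4=(1+0>=1)=1 -> 00011
Step 2: G0=(1+0>=2)=0 G1=G4&G1=1&0=0 G2=0(const) G3=G1&G0=0&0=0 G4=(0+0>=1)=0 -> 00000
Step 3: G0=(0+0>=2)=0 G1=G4&G1=0&0=0 G2=0(const) G3=G1&G0=0&0=0 G4=(0+0>=1)=0 -> 00000
Fixed point reached at step 2: 00000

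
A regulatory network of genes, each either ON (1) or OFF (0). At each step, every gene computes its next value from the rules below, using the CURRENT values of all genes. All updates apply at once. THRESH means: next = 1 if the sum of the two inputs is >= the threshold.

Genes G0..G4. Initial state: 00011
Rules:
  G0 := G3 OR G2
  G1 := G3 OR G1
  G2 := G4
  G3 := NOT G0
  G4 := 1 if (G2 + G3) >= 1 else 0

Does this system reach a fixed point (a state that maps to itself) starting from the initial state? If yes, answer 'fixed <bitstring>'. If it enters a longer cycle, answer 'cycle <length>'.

Answer: fixed 11101

Derivation:
Step 0: 00011
Step 1: G0=G3|G2=1|0=1 G1=G3|G1=1|0=1 G2=G4=1 G3=NOT G0=NOT 0=1 G4=(0+1>=1)=1 -> 11111
Step 2: G0=G3|G2=1|1=1 G1=G3|G1=1|1=1 G2=G4=1 G3=NOT G0=NOT 1=0 G4=(1+1>=1)=1 -> 11101
Step 3: G0=G3|G2=0|1=1 G1=G3|G1=0|1=1 G2=G4=1 G3=NOT G0=NOT 1=0 G4=(1+0>=1)=1 -> 11101
Fixed point reached at step 2: 11101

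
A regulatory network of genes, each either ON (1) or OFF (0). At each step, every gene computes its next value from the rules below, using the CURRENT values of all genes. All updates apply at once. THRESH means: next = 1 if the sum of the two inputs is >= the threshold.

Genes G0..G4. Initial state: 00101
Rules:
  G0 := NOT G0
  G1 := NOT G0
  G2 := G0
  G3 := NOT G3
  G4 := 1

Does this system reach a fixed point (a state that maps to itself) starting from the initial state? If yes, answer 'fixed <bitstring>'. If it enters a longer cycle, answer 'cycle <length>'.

Answer: cycle 2

Derivation:
Step 0: 00101
Step 1: G0=NOT G0=NOT 0=1 G1=NOT G0=NOT 0=1 G2=G0=0 G3=NOT G3=NOT 0=1 G4=1(const) -> 11011
Step 2: G0=NOT G0=NOT 1=0 G1=NOT G0=NOT 1=0 G2=G0=1 G3=NOT G3=NOT 1=0 G4=1(const) -> 00101
Cycle of length 2 starting at step 0 -> no fixed point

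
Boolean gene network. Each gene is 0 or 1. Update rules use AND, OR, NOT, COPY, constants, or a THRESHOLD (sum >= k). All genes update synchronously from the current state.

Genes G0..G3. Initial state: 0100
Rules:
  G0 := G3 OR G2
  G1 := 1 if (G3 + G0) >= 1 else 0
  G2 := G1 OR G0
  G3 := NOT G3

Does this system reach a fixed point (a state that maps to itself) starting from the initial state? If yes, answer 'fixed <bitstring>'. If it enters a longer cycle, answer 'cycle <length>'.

Step 0: 0100
Step 1: G0=G3|G2=0|0=0 G1=(0+0>=1)=0 G2=G1|G0=1|0=1 G3=NOT G3=NOT 0=1 -> 0011
Step 2: G0=G3|G2=1|1=1 G1=(1+0>=1)=1 G2=G1|G0=0|0=0 G3=NOT G3=NOT 1=0 -> 1100
Step 3: G0=G3|G2=0|0=0 G1=(0+1>=1)=1 G2=G1|G0=1|1=1 G3=NOT G3=NOT 0=1 -> 0111
Step 4: G0=G3|G2=1|1=1 G1=(1+0>=1)=1 G2=G1|G0=1|0=1 G3=NOT G3=NOT 1=0 -> 1110
Step 5: G0=G3|G2=0|1=1 G1=(0+1>=1)=1 G2=G1|G0=1|1=1 G3=NOT G3=NOT 0=1 -> 1111
Step 6: G0=G3|G2=1|1=1 G1=(1+1>=1)=1 G2=G1|G0=1|1=1 G3=NOT G3=NOT 1=0 -> 1110
Cycle of length 2 starting at step 4 -> no fixed point

Answer: cycle 2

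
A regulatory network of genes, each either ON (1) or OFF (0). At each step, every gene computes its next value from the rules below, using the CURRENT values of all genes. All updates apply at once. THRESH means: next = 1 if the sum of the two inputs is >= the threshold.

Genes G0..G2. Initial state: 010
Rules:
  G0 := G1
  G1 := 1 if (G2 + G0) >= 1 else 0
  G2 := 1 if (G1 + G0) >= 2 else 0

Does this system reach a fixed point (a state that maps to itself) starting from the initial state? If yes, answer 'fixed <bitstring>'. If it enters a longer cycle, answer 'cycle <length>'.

Step 0: 010
Step 1: G0=G1=1 G1=(0+0>=1)=0 G2=(1+0>=2)=0 -> 100
Step 2: G0=G1=0 G1=(0+1>=1)=1 G2=(0+1>=2)=0 -> 010
Cycle of length 2 starting at step 0 -> no fixed point

Answer: cycle 2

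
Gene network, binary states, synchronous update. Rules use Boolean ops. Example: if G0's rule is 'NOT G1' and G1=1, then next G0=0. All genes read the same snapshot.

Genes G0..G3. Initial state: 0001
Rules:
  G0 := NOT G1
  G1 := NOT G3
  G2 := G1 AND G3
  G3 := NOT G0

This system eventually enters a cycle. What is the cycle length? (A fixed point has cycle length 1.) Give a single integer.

Answer: 6

Derivation:
Step 0: 0001
Step 1: G0=NOT G1=NOT 0=1 G1=NOT G3=NOT 1=0 G2=G1&G3=0&1=0 G3=NOT G0=NOT 0=1 -> 1001
Step 2: G0=NOT G1=NOT 0=1 G1=NOT G3=NOT 1=0 G2=G1&G3=0&1=0 G3=NOT G0=NOT 1=0 -> 1000
Step 3: G0=NOT G1=NOT 0=1 G1=NOT G3=NOT 0=1 G2=G1&G3=0&0=0 G3=NOT G0=NOT 1=0 -> 1100
Step 4: G0=NOT G1=NOT 1=0 G1=NOT G3=NOT 0=1 G2=G1&G3=1&0=0 G3=NOT G0=NOT 1=0 -> 0100
Step 5: G0=NOT G1=NOT 1=0 G1=NOT G3=NOT 0=1 G2=G1&G3=1&0=0 G3=NOT G0=NOT 0=1 -> 0101
Step 6: G0=NOT G1=NOT 1=0 G1=NOT G3=NOT 1=0 G2=G1&G3=1&1=1 G3=NOT G0=NOT 0=1 -> 0011
Step 7: G0=NOT G1=NOT 0=1 G1=NOT G3=NOT 1=0 G2=G1&G3=0&1=0 G3=NOT G0=NOT 0=1 -> 1001
State from step 7 equals state from step 1 -> cycle length 6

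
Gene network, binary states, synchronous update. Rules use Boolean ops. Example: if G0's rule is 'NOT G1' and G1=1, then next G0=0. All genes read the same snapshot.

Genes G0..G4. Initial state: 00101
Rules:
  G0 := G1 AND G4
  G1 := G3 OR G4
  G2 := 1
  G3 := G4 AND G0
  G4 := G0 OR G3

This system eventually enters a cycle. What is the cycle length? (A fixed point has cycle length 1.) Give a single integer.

Answer: 1

Derivation:
Step 0: 00101
Step 1: G0=G1&G4=0&1=0 G1=G3|G4=0|1=1 G2=1(const) G3=G4&G0=1&0=0 G4=G0|G3=0|0=0 -> 01100
Step 2: G0=G1&G4=1&0=0 G1=G3|G4=0|0=0 G2=1(const) G3=G4&G0=0&0=0 G4=G0|G3=0|0=0 -> 00100
Step 3: G0=G1&G4=0&0=0 G1=G3|G4=0|0=0 G2=1(const) G3=G4&G0=0&0=0 G4=G0|G3=0|0=0 -> 00100
State from step 3 equals state from step 2 -> cycle length 1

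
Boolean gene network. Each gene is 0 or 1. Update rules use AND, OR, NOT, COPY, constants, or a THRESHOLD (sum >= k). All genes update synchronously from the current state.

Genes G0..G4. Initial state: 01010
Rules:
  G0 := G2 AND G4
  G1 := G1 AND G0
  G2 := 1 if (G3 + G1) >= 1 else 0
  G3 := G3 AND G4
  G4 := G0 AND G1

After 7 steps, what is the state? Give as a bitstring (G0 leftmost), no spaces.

Step 1: G0=G2&G4=0&0=0 G1=G1&G0=1&0=0 G2=(1+1>=1)=1 G3=G3&G4=1&0=0 G4=G0&G1=0&1=0 -> 00100
Step 2: G0=G2&G4=1&0=0 G1=G1&G0=0&0=0 G2=(0+0>=1)=0 G3=G3&G4=0&0=0 G4=G0&G1=0&0=0 -> 00000
Step 3: G0=G2&G4=0&0=0 G1=G1&G0=0&0=0 G2=(0+0>=1)=0 G3=G3&G4=0&0=0 G4=G0&G1=0&0=0 -> 00000
Step 4: G0=G2&G4=0&0=0 G1=G1&G0=0&0=0 G2=(0+0>=1)=0 G3=G3&G4=0&0=0 G4=G0&G1=0&0=0 -> 00000
Step 5: G0=G2&G4=0&0=0 G1=G1&G0=0&0=0 G2=(0+0>=1)=0 G3=G3&G4=0&0=0 G4=G0&G1=0&0=0 -> 00000
Step 6: G0=G2&G4=0&0=0 G1=G1&G0=0&0=0 G2=(0+0>=1)=0 G3=G3&G4=0&0=0 G4=G0&G1=0&0=0 -> 00000
Step 7: G0=G2&G4=0&0=0 G1=G1&G0=0&0=0 G2=(0+0>=1)=0 G3=G3&G4=0&0=0 G4=G0&G1=0&0=0 -> 00000

00000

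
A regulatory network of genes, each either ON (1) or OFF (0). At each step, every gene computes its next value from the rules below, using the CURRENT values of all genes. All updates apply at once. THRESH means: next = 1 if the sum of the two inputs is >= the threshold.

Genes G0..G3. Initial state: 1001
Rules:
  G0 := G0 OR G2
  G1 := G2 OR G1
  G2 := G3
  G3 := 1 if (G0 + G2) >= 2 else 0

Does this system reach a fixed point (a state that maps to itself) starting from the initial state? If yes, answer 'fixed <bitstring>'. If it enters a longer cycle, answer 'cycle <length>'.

Answer: cycle 2

Derivation:
Step 0: 1001
Step 1: G0=G0|G2=1|0=1 G1=G2|G1=0|0=0 G2=G3=1 G3=(1+0>=2)=0 -> 1010
Step 2: G0=G0|G2=1|1=1 G1=G2|G1=1|0=1 G2=G3=0 G3=(1+1>=2)=1 -> 1101
Step 3: G0=G0|G2=1|0=1 G1=G2|G1=0|1=1 G2=G3=1 G3=(1+0>=2)=0 -> 1110
Step 4: G0=G0|G2=1|1=1 G1=G2|G1=1|1=1 G2=G3=0 G3=(1+1>=2)=1 -> 1101
Cycle of length 2 starting at step 2 -> no fixed point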